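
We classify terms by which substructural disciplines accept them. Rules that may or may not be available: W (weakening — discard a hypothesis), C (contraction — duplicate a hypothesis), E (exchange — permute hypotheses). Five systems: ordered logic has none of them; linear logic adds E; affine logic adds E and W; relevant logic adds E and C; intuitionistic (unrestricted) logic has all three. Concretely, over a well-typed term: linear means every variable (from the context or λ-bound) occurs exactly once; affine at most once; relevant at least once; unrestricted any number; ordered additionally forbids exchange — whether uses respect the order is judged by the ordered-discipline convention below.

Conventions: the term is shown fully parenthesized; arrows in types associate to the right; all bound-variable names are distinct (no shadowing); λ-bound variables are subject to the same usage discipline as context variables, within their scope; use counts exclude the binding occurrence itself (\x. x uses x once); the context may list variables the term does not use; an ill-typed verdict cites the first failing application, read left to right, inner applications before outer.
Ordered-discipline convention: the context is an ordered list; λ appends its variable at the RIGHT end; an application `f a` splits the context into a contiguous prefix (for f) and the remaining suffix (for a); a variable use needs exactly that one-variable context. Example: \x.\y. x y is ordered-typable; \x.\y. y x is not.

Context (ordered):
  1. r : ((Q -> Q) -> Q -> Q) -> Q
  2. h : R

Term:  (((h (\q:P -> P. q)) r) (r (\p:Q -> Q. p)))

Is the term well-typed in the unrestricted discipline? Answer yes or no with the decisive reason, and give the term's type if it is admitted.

no — a type mismatch blocks all five
variable uses: r: 2, h: 1, q (λ-bound): 1, p (λ-bound): 1
order of uses: h, q, r, r, p
typing: ill-typed: applying a non-function (R)
all disciplines: ordered ✗ | linear ✗ | affine ✗ | relevant ✗ | unrestricted ✗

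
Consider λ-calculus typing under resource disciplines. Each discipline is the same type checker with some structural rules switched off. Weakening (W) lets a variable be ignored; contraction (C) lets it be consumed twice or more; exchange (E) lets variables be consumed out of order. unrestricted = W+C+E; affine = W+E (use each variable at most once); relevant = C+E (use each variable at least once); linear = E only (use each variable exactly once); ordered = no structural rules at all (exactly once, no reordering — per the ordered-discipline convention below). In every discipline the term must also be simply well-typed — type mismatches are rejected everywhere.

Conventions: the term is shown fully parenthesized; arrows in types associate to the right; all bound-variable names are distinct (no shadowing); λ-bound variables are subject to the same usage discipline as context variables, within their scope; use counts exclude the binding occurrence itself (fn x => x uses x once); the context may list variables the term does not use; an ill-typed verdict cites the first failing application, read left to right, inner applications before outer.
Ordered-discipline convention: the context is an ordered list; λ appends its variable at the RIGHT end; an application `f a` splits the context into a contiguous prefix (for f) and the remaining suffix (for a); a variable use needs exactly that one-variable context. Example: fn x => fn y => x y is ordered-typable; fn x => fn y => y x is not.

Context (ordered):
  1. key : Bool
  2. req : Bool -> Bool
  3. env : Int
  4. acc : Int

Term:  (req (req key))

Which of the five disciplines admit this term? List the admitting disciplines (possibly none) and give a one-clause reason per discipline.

admitting disciplines: unrestricted
counts: key: 1, req: 2, env: 0, acc: 0
left-to-right use order: req, req, key
typing: ✓ — Bool
ordered: ✗ — needs contraction — req ×2; env, acc never used (weakening)
linear: ✗ — needs contraction — req ×2; env, acc never used (weakening)
affine: ✗ — needs contraction — req ×2
relevant: ✗ — env, acc never used (weakening)
unrestricted: ✓ — type-checks (Bool) and nothing is barred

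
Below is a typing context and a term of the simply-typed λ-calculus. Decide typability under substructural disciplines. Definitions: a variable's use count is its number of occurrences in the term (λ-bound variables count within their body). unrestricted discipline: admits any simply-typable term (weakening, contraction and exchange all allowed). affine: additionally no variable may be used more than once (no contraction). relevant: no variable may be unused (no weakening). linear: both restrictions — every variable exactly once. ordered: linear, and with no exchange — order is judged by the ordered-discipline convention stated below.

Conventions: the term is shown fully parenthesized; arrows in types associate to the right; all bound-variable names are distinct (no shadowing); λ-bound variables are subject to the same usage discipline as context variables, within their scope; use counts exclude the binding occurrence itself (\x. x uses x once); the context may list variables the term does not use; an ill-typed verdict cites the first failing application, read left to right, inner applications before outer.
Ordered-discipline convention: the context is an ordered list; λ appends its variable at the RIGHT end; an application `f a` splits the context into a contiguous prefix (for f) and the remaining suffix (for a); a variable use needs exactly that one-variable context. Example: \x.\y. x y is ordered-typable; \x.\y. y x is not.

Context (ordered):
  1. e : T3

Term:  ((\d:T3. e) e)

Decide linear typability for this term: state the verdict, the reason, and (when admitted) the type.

no — uses contraction: e ×2; needs weakening: d unused
usage: e: 2×; d [bound]: 0×
uses in reading order: e, e
typing: well-typed — term : T3
per-discipline verdicts: ordered ✗ | linear ✗ | affine ✗ | relevant ✗ | unrestricted ✓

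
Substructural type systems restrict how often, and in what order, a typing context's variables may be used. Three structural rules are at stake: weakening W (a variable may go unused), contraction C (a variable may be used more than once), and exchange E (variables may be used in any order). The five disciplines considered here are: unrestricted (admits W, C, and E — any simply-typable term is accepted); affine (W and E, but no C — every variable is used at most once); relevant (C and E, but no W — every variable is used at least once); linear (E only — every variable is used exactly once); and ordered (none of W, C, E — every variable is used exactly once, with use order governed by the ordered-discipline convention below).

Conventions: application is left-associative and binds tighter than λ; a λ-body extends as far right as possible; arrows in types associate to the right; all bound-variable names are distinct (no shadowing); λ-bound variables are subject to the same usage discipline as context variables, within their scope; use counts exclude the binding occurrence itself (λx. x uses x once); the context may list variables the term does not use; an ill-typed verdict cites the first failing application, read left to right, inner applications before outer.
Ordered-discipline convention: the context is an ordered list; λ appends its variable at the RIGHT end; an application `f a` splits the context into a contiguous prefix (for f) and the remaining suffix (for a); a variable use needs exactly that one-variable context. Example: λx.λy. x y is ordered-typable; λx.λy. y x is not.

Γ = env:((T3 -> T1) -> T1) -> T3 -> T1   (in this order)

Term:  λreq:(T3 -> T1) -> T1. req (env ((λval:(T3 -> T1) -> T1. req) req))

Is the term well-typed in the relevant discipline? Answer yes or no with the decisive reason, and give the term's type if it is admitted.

no — val never used (weakening)
usage: env: 1; req (bound): 3; val (bound): 0
uses in reading order: req, env, req, req
typing: well-typed at ((T3 -> T1) -> T1) -> T1
summary: ordered ✗ | linear ✗ | affine ✗ | relevant ✗ | unrestricted ✓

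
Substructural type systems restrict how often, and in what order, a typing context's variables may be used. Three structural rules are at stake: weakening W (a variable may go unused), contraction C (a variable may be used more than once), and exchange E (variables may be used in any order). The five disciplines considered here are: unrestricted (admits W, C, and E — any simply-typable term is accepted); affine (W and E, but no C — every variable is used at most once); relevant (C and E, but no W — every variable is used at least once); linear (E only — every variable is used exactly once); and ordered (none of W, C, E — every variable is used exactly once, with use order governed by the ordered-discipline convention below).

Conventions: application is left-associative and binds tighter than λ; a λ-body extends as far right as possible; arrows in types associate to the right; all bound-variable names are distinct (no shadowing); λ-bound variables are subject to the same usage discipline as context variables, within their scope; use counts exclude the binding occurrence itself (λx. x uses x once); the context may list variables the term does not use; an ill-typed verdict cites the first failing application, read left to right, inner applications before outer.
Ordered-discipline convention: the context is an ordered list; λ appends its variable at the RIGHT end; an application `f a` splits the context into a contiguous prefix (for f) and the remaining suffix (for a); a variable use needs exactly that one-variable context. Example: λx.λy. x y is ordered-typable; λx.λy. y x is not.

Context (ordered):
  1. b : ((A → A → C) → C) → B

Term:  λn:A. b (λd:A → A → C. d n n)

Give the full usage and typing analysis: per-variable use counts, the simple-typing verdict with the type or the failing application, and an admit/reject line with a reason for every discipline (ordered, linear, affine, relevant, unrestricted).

variable uses: b: 1×, n [bound]: 2×, d [bound]: 1×
uses in reading order: b, d, n, n
typing: well-typed — term : A → B
ordered ✗ (uses contraction: n ×2)
linear ✗ (uses contraction: n ×2)
affine ✗ (uses contraction: n ×2)
relevant ✓ (none of b, n, d goes unused)
unrestricted ✓ (type-checks (A → B) and nothing is barred)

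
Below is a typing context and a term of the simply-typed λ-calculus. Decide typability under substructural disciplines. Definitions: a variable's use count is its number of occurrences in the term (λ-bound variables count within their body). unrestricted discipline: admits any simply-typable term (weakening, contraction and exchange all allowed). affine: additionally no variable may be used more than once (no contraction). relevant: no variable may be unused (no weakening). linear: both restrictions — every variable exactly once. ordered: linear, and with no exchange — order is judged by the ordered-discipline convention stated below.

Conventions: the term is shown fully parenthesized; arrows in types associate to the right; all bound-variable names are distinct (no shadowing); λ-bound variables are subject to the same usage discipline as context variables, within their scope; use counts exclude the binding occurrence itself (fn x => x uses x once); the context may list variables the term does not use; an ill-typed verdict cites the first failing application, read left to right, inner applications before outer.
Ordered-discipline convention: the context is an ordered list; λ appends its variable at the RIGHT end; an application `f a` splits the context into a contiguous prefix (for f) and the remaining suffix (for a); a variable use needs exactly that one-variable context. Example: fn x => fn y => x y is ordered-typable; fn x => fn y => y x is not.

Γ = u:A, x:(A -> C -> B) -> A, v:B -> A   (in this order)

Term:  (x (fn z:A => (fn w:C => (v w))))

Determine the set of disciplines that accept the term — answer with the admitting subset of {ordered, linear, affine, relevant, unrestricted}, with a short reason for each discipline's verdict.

accepted by: none
variable uses: u: 0; x: 1; v: 1; z (λ-bound): 0; w (λ-bound): 1
order of uses: x, v, w
typing: ill-typed: an argument C mismatches the expected B
ordered: ✗ — a type mismatch blocks all five
linear: ✗ — the type mismatch rejects it
affine: ✗ — not simply typable
relevant: ✗ — fails simple typing
unrestricted: ✗ — a type mismatch blocks all five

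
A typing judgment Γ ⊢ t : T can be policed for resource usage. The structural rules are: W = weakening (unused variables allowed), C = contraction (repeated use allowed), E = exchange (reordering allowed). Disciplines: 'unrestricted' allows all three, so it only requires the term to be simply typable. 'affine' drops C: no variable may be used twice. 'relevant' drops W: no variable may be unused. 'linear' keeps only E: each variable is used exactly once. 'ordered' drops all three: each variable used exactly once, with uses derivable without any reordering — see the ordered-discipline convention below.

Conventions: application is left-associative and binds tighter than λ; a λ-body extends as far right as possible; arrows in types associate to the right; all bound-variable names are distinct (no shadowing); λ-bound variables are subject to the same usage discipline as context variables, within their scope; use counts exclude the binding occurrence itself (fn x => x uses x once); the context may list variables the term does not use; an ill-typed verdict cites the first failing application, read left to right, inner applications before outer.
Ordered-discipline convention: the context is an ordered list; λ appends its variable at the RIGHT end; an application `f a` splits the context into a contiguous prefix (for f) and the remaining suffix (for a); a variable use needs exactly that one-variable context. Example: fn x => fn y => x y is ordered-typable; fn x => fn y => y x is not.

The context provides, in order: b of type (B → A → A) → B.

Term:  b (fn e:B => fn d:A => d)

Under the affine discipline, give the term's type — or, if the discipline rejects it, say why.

term : B
use counts: b: 1, e (bound): 0, d (bound): 1
use order (left to right): b, d
typing: well-typed at B
per-discipline verdicts: ordered ✗, linear ✗, affine ✓, relevant ✗, unrestricted ✓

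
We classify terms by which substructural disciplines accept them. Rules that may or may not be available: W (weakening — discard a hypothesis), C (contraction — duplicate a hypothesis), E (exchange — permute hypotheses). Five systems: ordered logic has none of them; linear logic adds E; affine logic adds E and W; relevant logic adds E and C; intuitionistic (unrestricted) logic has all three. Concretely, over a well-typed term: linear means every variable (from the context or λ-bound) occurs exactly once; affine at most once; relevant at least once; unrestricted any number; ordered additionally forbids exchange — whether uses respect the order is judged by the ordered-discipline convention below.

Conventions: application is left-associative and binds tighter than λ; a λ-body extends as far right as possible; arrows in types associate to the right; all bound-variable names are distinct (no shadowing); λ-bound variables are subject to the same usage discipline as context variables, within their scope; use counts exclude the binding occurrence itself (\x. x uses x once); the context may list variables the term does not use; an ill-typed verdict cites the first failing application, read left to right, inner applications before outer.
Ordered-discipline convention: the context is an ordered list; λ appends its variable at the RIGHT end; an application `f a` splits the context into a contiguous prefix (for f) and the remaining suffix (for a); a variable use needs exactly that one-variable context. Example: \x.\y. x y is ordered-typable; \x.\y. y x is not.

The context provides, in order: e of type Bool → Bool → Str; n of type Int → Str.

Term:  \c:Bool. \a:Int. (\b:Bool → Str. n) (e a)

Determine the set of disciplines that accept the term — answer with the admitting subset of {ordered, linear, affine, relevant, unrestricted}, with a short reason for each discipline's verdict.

admitted in: none
usage: e ×1; n ×1; c (λ-bound) ×0; a (λ-bound) ×1; b (λ-bound) ×0
use order (left to right): n, e, a
typing: ill-typed: argument of type Int where Bool is required
ordered: ✗, a type mismatch blocks all five
linear: ✗, the type mismatch rejects it
affine: ✗, not simply typable
relevant: ✗, fails simple typing
unrestricted: ✗, a type mismatch blocks all five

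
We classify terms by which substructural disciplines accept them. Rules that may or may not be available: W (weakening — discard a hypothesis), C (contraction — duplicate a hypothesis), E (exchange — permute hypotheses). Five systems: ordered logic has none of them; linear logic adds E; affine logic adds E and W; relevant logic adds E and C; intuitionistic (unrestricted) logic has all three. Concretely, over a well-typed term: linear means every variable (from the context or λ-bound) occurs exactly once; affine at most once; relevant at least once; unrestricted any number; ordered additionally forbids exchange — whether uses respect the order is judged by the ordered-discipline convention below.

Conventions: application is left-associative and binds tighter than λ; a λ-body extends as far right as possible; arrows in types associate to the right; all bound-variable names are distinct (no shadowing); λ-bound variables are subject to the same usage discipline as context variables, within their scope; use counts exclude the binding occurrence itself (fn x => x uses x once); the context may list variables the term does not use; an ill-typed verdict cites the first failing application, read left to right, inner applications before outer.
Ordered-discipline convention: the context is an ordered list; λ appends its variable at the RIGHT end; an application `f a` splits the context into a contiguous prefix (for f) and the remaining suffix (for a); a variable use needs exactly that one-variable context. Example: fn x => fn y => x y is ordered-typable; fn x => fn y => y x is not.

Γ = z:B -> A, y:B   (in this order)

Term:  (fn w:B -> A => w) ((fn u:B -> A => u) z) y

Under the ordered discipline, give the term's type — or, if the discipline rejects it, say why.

term : A
use counts: z: 1×, y: 1×, w (λ-bound): 1×, u (λ-bound): 1×
uses in reading order: w, u, z, y
typing: well-typed at A
summary: ordered ✓ | linear ✓ | affine ✓ | relevant ✓ | unrestricted ✓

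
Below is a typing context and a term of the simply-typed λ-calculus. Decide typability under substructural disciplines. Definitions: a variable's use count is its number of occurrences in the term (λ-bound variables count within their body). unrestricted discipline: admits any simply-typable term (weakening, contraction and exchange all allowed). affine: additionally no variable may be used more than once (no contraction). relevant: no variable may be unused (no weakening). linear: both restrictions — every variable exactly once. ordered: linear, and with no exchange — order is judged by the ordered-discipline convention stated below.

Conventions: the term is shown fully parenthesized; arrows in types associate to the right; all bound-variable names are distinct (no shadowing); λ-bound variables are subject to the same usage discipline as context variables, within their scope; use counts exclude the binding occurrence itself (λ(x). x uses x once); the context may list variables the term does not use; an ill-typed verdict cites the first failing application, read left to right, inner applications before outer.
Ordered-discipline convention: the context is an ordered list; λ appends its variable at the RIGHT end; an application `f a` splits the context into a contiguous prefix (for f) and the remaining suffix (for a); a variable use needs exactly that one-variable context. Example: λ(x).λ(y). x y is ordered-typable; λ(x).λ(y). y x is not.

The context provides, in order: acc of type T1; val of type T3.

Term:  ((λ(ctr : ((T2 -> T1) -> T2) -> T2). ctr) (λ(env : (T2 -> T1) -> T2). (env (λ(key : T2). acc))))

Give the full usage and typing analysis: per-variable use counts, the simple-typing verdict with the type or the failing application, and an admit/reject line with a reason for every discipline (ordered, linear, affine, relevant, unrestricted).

use counts: acc: 1; val: 0; ctr (bound): 1; env (bound): 1; key (bound): 0
left-to-right use order: ctr, env, acc
typing: well-typed — term : ((T2 -> T1) -> T2) -> T2
ordered: ✗ — needs weakening: val, key unused
linear: ✗ — needs weakening: val, key unused
affine: ✓ — no duplicate uses among acc, val, ctr, env, key
relevant: ✗ — needs weakening: val, key unused
unrestricted: ✓ — simply typable at ((T2 -> T1) -> T2) -> T2; W, C, E all held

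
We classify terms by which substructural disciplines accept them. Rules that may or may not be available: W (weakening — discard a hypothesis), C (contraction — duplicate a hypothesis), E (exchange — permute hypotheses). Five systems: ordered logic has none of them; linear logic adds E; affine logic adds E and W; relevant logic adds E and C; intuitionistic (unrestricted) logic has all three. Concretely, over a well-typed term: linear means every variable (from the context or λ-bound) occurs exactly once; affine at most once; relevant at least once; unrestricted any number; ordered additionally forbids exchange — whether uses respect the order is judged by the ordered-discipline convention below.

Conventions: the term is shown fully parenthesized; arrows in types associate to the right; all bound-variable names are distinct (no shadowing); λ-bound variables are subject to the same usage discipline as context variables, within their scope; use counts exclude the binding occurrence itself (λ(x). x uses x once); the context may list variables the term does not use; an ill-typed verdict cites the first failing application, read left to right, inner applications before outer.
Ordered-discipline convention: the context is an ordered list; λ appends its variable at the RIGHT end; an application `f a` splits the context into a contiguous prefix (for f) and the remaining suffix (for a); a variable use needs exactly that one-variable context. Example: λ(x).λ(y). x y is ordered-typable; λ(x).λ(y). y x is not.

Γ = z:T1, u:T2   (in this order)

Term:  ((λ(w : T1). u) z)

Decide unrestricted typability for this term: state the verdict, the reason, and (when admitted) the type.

yes — typability at T2 is all that's needed; term : T2
usage: z: 1×; u: 1×; w (λ-bound): 0×
use order (left to right): u, z
typing: well-typed at T2
across the five disciplines: ordered ✗, linear ✗, affine ✓, relevant ✗, unrestricted ✓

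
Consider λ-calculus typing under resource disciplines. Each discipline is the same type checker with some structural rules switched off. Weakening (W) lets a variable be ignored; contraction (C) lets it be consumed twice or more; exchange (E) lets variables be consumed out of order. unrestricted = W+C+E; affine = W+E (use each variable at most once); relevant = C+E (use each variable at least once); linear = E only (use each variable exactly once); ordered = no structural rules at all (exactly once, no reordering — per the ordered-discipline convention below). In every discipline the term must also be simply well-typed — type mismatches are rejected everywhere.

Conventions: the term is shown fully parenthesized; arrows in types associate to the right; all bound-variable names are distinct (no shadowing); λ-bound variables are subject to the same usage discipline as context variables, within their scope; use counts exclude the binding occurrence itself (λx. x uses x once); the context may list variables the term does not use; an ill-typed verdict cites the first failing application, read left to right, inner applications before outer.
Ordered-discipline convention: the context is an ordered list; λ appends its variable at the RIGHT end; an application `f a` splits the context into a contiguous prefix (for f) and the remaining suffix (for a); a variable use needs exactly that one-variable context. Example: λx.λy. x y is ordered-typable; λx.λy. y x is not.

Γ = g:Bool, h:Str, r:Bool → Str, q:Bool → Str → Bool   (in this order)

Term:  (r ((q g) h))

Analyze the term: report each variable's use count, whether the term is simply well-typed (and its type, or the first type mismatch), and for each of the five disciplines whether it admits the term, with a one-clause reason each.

usage: g: 1, h: 1, r: 1, q: 1
uses in reading order: r, q, g, h
typing: ✓ — Str
ordered ✗ (use order r, q, g, h needs exchange)
linear ✓ (exactly-once usage across g, h, r, q)
affine ✓ (none of g, h, r, q used more than once)
relevant ✓ (none of g, h, r, q goes unused)
unrestricted ✓ (typability at Str is all that's needed)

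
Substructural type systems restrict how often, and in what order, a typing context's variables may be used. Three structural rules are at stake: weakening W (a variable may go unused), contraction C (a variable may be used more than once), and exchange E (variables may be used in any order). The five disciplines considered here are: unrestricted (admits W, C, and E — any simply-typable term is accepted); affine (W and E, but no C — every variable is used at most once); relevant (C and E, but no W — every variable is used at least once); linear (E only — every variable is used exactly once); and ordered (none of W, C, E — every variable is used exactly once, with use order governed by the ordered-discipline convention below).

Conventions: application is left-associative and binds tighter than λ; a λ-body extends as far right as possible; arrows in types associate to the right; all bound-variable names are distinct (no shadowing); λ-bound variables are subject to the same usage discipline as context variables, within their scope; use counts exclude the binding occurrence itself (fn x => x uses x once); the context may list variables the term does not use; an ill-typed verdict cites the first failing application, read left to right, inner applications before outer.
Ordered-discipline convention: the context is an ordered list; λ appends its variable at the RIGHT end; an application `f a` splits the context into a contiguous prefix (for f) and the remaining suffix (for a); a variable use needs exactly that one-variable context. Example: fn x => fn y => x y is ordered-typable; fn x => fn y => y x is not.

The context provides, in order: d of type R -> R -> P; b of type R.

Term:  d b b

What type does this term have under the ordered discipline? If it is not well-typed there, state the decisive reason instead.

not well-typed under ordered — needs contraction — b ×2
variable uses: d: 1×, b: 2×
uses in reading order: d, b, b
typing: ✓ — P
across the five disciplines: ordered ✗ · linear ✗ · affine ✗ · relevant ✓ · unrestricted ✓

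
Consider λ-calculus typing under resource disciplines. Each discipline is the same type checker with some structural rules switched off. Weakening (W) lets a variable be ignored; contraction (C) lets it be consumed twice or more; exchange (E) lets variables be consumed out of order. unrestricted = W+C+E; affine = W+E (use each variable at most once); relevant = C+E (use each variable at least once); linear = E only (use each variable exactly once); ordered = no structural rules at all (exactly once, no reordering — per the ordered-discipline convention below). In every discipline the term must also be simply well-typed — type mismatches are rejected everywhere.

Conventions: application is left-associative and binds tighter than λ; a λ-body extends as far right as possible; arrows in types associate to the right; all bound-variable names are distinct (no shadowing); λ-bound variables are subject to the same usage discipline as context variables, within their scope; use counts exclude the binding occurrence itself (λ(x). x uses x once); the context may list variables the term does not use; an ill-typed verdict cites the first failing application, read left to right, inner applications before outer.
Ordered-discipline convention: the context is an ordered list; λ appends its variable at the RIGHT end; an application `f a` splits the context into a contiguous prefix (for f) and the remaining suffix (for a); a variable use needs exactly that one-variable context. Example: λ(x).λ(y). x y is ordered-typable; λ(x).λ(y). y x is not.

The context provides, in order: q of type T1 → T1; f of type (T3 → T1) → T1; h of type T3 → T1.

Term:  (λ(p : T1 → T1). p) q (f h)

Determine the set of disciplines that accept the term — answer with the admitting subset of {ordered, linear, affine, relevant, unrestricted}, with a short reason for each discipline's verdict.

admitted by: ordered, linear, affine, relevant, unrestricted
counts: q: 1×, f: 1×, h: 1×, p [bound]: 1×
uses in reading order: p, q, f, h
typing: well-typed at T1
ordered: ✓ — single-use (q, f, h, p), ordered derivation ok
linear: ✓ — single use per variable (q, f, h, p)
affine: ✓ — no duplicate uses among q, f, h, p
relevant: ✓ — none of q, f, h, p goes unused
unrestricted: ✓ — typability at T1 is all that's needed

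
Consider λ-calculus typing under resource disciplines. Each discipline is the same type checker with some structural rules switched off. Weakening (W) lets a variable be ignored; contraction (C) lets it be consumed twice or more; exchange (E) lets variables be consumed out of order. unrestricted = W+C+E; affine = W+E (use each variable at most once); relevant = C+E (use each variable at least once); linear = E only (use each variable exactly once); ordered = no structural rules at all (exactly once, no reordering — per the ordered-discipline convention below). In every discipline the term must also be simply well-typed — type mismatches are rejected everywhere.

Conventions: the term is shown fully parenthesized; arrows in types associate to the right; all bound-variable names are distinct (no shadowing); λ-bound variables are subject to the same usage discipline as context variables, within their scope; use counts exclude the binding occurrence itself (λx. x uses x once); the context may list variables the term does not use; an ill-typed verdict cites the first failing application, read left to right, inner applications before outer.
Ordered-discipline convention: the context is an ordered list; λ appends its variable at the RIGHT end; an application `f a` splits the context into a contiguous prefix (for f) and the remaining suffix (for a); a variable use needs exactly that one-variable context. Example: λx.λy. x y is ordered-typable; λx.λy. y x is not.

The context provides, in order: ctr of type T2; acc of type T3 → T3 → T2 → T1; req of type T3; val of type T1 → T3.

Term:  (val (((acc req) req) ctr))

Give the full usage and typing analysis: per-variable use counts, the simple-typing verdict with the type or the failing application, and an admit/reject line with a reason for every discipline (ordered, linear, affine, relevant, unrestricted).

variable uses: ctr ×1, acc ×1, req ×2, val ×1
uses in reading order: val, acc, req, req, ctr
typing: well-typed — term : T3
ordered ✗ (needs contraction — req ×2)
linear ✗ (needs contraction — req ×2)
affine ✗ (needs contraction — req ×2)
relevant ✓ (ctr, acc, req, val: all used, weakening unneeded)
unrestricted ✓ (well-typed at T3; no restrictions here)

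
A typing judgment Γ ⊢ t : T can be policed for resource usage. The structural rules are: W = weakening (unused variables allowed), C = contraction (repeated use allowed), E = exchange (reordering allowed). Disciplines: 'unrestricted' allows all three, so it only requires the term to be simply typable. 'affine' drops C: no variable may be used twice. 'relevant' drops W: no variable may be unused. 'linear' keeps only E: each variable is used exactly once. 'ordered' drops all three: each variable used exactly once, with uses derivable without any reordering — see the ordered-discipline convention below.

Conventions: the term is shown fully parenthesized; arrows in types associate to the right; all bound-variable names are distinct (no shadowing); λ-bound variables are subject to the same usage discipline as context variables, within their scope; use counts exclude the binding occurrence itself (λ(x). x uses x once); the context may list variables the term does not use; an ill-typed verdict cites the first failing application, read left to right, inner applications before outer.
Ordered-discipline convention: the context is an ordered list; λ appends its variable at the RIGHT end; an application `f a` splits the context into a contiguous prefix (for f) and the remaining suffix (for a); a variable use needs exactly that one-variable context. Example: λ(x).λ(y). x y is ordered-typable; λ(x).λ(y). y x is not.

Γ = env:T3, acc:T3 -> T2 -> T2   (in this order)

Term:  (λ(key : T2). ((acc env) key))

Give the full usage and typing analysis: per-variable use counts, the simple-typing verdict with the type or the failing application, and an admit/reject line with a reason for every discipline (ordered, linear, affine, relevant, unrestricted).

usage: env=1; acc=1; key [bound]=1
uses in reading order: acc, env, key
typing: ✓ — T2 -> T2
ordered: ✗ — no contiguous prefix/suffix split fits acc, env, key
linear: ✓ — each of env, acc, key used exactly once
affine: ✓ — no duplicate uses among env, acc, key
relevant: ✓ — env, acc, key: all used, weakening unneeded
unrestricted: ✓ — simply typable at T2 -> T2; W, C, E all held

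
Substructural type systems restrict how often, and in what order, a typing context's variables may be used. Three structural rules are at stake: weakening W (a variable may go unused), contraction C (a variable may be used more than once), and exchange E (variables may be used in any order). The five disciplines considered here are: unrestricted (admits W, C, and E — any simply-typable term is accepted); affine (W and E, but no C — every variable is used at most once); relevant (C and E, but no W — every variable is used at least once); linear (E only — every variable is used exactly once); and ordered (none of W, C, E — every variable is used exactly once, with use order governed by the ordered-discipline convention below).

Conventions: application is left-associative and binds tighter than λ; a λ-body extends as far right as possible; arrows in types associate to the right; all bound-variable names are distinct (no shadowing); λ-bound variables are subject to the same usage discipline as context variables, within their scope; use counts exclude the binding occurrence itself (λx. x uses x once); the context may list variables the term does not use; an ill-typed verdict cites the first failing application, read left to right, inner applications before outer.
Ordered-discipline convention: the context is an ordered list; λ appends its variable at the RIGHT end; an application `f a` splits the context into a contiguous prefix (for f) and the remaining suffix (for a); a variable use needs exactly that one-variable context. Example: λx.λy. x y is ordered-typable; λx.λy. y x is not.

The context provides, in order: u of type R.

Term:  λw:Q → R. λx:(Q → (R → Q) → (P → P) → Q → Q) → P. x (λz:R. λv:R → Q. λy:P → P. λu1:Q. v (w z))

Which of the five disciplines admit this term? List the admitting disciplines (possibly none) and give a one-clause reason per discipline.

accepted by: none
use counts: u: 0; w [bound]: 1; x [bound]: 1; z [bound]: 1; v [bound]: 1; y [bound]: 0; u1 [bound]: 0
use order (left to right): x, v, w, z
typing: ill-typed: a function awaiting Q gets R
ordered: ✗, the type mismatch rejects it
linear: ✗, not simply typable
affine: ✗, fails simple typing
relevant: ✗, a type mismatch blocks all five
unrestricted: ✗, the type mismatch rejects it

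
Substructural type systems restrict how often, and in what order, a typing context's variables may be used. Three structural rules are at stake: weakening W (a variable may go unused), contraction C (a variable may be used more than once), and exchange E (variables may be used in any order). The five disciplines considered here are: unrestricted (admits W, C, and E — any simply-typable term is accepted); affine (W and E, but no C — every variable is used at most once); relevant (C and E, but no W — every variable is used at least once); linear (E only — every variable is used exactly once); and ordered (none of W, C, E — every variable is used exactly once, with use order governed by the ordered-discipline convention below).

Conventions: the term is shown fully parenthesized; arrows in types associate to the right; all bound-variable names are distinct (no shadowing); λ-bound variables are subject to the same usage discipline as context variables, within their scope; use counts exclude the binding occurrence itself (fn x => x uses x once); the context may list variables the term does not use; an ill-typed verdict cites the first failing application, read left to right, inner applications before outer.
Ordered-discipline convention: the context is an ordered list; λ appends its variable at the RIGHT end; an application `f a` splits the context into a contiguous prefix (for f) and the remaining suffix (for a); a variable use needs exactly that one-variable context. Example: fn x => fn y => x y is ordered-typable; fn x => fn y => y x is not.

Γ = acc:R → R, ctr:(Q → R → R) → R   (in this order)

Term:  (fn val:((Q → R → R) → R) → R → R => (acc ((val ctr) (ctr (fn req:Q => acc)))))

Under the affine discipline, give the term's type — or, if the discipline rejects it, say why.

not well-typed under affine — uses contraction: acc ×2, ctr ×2
variable uses: acc ×2, ctr ×2, val [bound] ×1, req [bound] ×0
use order (left to right): acc, val, ctr, ctr, acc
typing: well-typed at (((Q → R → R) → R) → R → R) → R
across the five disciplines: ordered ✗ · linear ✗ · affine ✗ · relevant ✗ · unrestricted ✓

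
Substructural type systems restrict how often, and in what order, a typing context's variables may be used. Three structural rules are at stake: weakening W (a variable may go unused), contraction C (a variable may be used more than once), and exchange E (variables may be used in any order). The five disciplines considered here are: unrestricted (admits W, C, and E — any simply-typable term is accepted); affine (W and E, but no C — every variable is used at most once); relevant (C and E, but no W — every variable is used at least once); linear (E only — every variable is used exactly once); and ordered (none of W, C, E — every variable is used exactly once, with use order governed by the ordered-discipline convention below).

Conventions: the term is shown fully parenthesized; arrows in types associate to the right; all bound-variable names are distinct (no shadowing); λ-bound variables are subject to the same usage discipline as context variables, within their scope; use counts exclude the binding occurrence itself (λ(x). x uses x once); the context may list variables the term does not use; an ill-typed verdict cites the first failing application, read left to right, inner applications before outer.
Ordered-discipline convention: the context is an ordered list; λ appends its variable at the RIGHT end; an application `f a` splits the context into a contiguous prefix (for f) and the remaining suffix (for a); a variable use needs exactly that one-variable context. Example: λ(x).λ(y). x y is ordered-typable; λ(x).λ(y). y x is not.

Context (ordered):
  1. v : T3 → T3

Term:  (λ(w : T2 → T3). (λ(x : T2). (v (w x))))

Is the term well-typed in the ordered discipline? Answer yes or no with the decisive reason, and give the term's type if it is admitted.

yes — one use each (v, w, x); ordered split holds; term : (T2 → T3) → T2 → T3
use counts: v ×1, w [bound] ×1, x [bound] ×1
order of uses: v, w, x
typing: ✓ — (T2 → T3) → T2 → T3
per-discipline verdicts: ordered ✓; linear ✓; affine ✓; relevant ✓; unrestricted ✓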